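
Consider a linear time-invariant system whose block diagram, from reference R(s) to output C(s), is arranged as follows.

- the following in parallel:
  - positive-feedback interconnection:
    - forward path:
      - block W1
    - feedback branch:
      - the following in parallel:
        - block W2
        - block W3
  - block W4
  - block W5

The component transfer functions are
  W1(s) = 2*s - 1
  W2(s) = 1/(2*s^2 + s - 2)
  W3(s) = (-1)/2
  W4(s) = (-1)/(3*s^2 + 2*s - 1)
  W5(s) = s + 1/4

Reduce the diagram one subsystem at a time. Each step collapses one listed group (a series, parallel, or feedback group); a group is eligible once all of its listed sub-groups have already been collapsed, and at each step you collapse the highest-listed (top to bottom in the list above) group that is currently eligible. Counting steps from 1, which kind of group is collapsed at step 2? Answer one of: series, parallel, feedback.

[1] combine W2, W3 in parallel
[2] close the feedback loop around W1, (W2+W3)
[3] parallel reduction of [W1/(1-W1*(W2+W3))], W4, W5
Step 2: feedback.

Final answer: feedback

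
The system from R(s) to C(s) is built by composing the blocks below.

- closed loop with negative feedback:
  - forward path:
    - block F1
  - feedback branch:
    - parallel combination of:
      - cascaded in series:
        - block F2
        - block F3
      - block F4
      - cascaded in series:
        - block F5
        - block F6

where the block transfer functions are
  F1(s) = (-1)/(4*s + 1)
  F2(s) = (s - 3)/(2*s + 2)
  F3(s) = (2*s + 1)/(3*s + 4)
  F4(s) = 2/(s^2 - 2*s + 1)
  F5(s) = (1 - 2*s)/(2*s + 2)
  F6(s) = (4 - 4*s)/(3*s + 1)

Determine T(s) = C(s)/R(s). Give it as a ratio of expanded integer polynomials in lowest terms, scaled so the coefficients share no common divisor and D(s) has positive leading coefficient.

(1) cascade F2, F3 -> (2*s^2 - 5*s - 3)/(6*s^2 + 14*s + 8)
(2) series reduction of F5, F6 -> (4*s^2 - 6*s + 2)/(3*s^2 + 4*s + 1)
(3) sum the parallel branches (F2*F3), F4, (F5*F6) -> (30*s^5 - 77*s^4 + 50*s^3 + 192*s^2 + 29)/(18*s^5 + 12*s^4 - 40*s^3 - 20*s^2 + 22*s + 8)
(4) reduce the feedback loop with forward F1 and return ((F2*F3)+F4+(F5*F6)), giving the overall T(s)

Therefore the answer is (-18*s^5 - 12*s^4 + 40*s^3 + 20*s^2 - 22*s - 8)/(72*s^6 + 36*s^5 - 71*s^4 - 170*s^3 - 124*s^2 + 54*s - 21).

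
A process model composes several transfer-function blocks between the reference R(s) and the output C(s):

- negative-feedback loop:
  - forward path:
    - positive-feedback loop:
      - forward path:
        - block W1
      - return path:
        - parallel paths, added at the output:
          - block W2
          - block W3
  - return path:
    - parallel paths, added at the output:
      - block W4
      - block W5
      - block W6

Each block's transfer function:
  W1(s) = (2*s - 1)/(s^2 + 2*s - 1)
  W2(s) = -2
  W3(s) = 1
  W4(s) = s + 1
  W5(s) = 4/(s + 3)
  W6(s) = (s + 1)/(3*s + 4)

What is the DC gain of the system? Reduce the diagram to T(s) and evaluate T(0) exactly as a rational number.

Step 1 - reduce the parallel group W2, W3, giving -1
Step 2 - reduce the feedback loop with forward W1 and return (W2+W3), giving (2*s - 1)/(s^2 + 4*s - 2)
Step 3 - add W4, W5, W6 (parallel), giving (3*s^3 + 17*s^2 + 41*s + 31)/(3*s^2 + 13*s + 12)
Step 4 - close the feedback loop around [W1/(1-W1*(W2+W3))], (W4+W5+W6), giving (6*s^3 + 23*s^2 + 11*s - 12)/(9*s^4 + 56*s^3 + 123*s^2 + 43*s - 55)
DC gain: substitute s = 0 into T(s) from step 4: T(0) = -12/(-55) = 12/55.

Final answer: 12/55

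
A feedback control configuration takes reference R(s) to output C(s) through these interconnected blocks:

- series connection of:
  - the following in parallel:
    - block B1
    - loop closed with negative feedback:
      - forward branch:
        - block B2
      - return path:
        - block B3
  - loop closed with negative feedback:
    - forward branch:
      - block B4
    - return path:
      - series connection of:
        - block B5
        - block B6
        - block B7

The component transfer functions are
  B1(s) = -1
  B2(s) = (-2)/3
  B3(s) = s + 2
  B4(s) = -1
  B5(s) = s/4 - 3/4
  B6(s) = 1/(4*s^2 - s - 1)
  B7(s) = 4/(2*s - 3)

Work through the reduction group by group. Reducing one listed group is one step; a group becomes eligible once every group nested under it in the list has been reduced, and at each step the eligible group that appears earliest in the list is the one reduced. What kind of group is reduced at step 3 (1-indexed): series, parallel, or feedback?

1. reduce the feedback loop with forward B2 and return B3
2. reduce the parallel group B1, [B2/(1+B2*B3)]
3. reduce the series chain B5, B6, B7
4. apply the feedback formula to B4, (B5*B6*B7)
5. combine (B1+[B2/(1+B2*B3)]), [B4/(1+B4*(B5*B6*B7))] in series
So the answer for step 3 is series.

Final answer: series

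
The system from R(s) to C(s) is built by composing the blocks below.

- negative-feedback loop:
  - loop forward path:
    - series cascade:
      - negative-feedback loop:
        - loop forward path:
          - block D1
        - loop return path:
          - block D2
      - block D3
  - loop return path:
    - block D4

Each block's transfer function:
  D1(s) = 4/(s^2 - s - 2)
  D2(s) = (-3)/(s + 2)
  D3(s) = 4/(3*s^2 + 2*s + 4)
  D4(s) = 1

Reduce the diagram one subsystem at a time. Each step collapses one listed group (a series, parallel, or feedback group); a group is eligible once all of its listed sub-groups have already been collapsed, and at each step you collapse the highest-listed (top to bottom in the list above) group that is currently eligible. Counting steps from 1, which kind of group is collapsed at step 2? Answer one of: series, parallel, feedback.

Reducing step by step:

[1] reduce the feedback loop with forward D1 and return D2
[2] reduce the series chain [D1/(1+D1*D2)], D3
[3] close the feedback loop around ([D1/(1+D1*D2)]*D3), D4
Step 2: series.

Answer: series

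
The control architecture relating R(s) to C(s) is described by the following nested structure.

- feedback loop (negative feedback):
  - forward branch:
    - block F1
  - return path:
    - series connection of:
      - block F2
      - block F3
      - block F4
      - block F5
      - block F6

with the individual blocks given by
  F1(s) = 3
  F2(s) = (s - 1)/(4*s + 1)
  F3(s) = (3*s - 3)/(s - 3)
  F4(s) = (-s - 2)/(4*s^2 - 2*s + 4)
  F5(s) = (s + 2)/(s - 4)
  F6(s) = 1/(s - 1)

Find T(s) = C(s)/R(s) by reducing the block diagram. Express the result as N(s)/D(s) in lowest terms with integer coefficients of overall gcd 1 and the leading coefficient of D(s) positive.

Step 1 - multiply F2, F3, F4, F5, F6 (series), giving (-3*s^3 - 9*s^2 + 12)/(16*s^5 - 116*s^4 + 234*s^3 - 142*s^2 + 140*s + 48)
Step 2 - reduce the feedback loop with forward F1 and return (F2*F3*F4*F5*F6), which is the overall transfer function T(s) = C(s)/R(s) in lowest terms

Final answer: (48*s^5 - 348*s^4 + 702*s^3 - 426*s^2 + 420*s + 144)/(16*s^5 - 116*s^4 + 225*s^3 - 169*s^2 + 140*s + 84)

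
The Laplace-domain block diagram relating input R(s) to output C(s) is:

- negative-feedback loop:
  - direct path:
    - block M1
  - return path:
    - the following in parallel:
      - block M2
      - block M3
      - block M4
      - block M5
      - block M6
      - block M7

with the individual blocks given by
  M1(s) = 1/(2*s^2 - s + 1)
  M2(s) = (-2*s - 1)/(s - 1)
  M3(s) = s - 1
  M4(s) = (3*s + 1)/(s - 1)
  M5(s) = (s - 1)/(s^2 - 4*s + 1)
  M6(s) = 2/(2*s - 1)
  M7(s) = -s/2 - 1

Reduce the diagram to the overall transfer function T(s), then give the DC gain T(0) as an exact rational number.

Reducing step by step:

[1] reduce the parallel group M2, M3, M4, M5, M6, M7 gives (2*s^5 - 15*s^4 + 49*s^3 - 85*s^2 + 55*s - 10)/(4*s^4 - 22*s^3 + 30*s^2 - 14*s + 2)
[2] feedback reduction of M1, (M2+M3+M4+M5+M6+M7) gives (4*s^4 - 22*s^3 + 30*s^2 - 14*s + 2)/(8*s^6 - 46*s^5 + 71*s^4 - 31*s^3 - 37*s^2 + 39*s - 8)
Step 2 gives the overall T(s). Then T(0) = 2/(-8) = -1/4.

Answer: -1/4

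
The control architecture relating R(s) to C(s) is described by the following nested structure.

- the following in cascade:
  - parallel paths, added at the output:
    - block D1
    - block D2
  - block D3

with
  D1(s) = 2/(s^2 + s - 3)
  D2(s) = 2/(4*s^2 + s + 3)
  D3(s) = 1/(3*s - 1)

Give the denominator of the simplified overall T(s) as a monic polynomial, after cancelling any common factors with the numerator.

First reduce the diagram to T(s).

[1] add D1, D2 (parallel) = (10*s^2 + 4*s)/(4*s^4 + 5*s^3 - 8*s^2 - 9)
[2] cascade (D1+D2), D3 = (10*s^2 + 4*s)/(12*s^5 + 11*s^4 - 29*s^3 + 8*s^2 - 27*s + 9)
That last expression is T(s), already simplified. Scaling its denominator by 1/12 (the reciprocal of the leading coefficient) yields the monic denominator.

Answer: s^5 + 11*s^4/12 - 29*s^3/12 + 2*s^2/3 - 9*s/4 + 3/4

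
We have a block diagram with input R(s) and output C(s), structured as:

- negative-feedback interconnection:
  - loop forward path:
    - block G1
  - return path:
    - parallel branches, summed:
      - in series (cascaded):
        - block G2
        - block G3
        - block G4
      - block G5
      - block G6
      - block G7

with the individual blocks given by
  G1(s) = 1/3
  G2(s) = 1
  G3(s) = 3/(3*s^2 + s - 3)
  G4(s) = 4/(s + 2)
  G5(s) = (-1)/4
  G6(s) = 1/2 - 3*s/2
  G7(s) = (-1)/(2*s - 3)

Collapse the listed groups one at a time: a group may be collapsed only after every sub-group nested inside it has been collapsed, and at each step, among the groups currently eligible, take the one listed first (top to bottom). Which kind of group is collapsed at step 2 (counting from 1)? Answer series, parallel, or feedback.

Reducing step by step:

(1) series reduction of G2, G3, G4
(2) combine (G2*G3*G4), G5, G6, G7 in parallel
(3) collapse the loop (G1 forward, ((G2*G3*G4)+G5+G6+G7) return)
Step 2 collapses a parallel group.

Answer: parallel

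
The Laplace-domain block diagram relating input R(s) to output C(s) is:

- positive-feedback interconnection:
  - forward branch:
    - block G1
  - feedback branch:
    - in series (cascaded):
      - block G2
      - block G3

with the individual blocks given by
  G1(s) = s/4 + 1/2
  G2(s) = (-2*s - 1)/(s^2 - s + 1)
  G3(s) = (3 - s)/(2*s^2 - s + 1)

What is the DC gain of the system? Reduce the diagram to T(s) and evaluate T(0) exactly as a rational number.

[1] cascade G2, G3 gives (2*s^2 - 5*s - 3)/(2*s^4 - 3*s^3 + 4*s^2 - 2*s + 1)
[2] reduce the feedback loop with forward G1 and return (G2*G3) gives (2*s^5 + s^4 - 2*s^3 + 6*s^2 - 3*s + 2)/(8*s^4 - 14*s^3 + 17*s^2 + 5*s + 10)
That last expression is T(s); at s = 0 only the constant terms survive, so T(0) = 2/10 = 1/5.

Hence the answer: 1/5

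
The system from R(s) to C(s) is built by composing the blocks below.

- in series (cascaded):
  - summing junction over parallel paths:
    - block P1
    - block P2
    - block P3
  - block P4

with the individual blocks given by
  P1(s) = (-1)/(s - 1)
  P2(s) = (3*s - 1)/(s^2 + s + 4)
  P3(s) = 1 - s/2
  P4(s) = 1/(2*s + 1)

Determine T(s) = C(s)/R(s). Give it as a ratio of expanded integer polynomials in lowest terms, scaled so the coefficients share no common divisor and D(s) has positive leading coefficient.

Reducing step by step:

1. parallel reduction of P1, P2, P3 -> (-s^4 + 2*s^3 + s^2 - 14)/(2*s^3 + 6*s - 8)
2. multiply (P1+P2+P3), P4 (series); the result is T(s) itself (integer coefficients, no common factor, positive leading denominator coefficient)

Answer: (-s^4 + 2*s^3 + s^2 - 14)/(4*s^4 + 2*s^3 + 12*s^2 - 10*s - 8)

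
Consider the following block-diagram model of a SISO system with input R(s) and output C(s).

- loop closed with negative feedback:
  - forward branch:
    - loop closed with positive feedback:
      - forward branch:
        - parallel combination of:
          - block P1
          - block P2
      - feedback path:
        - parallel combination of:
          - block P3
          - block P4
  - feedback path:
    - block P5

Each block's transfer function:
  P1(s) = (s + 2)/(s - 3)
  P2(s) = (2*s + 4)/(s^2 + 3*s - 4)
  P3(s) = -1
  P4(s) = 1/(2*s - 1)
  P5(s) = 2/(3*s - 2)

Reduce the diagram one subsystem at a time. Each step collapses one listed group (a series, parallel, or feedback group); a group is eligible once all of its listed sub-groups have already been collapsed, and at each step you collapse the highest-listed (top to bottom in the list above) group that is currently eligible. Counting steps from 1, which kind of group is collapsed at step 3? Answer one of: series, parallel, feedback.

Reducing step by step:

[1] sum the parallel branches P1, P2
[2] add P3, P4 (parallel)
[3] close the feedback loop around (P1+P2), (P3+P4)
[4] reduce the feedback loop with forward [(P1+P2)/(1-(P1+P2)*(P3+P4))] and return P5
Step 3: feedback.

Answer: feedback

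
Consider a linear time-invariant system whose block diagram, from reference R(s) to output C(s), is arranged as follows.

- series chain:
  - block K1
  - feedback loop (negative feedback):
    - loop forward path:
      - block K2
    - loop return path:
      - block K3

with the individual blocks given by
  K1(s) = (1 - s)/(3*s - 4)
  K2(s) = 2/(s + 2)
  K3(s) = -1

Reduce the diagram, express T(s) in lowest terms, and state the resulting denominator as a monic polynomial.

Step 1. reduce the feedback loop with forward K2 and return K3 = 2/s
Step 2. cascade K1, [K2/(1+K2*K3)] = (2 - 2*s)/(3*s^2 - 4*s)
Step 2 gives the fully reduced T(s), with no common factor left to cancel. The denominator's leading coefficient is 3, so divide each of its coefficients by 3 to get the monic form.

Answer: s^2 - 4*s/3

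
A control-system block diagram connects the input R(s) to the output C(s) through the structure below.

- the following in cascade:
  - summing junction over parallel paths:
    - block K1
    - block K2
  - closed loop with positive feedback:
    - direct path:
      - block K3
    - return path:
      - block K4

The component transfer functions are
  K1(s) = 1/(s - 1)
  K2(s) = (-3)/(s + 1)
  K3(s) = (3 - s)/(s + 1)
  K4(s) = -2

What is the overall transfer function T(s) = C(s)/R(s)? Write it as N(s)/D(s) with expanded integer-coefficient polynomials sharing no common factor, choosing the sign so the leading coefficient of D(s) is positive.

[1] add K1, K2 (parallel) = (4 - 2*s)/(s^2 - 1)
[2] collapse the loop (K3 forward, K4 return) = (s - 3)/(s - 7)
[3] combine (K1+K2), [K3/(1-K3*K4)] in series; the result is T(s) itself (integer coefficients, no common factor, positive leading denominator coefficient)

Hence the answer: (-2*s^2 + 10*s - 12)/(s^3 - 7*s^2 - s + 7)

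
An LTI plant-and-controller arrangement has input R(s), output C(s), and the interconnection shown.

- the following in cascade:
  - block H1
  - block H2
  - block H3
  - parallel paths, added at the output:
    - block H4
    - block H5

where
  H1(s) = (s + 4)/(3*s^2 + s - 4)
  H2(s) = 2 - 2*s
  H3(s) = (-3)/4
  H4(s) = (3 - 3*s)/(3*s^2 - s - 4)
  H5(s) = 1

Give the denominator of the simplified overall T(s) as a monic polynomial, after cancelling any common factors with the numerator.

Step 1: combine H4, H5 in parallel = (3*s^2 - 4*s - 1)/(3*s^2 - s - 4)
Step 2: combine H1, H2, H3, (H4+H5) in series = (9*s^3 + 24*s^2 - 51*s - 12)/(18*s^3 + 18*s^2 - 32*s - 32)
Step 2 gives the fully reduced T(s), with no common factor left to cancel. The denominator's leading coefficient is 18, so divide each of its coefficients by 18 to get the monic form.

Final answer: s^3 + s^2 - 16*s/9 - 16/9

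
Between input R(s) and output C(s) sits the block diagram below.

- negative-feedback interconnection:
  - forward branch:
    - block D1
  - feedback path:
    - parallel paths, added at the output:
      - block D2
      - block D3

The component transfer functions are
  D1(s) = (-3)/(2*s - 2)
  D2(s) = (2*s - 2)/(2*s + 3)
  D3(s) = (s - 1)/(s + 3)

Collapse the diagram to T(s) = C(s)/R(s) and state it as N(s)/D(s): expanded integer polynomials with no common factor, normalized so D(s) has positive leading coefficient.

Answer: (-6*s^2 - 27*s - 27)/(4*s^3 + 2*s^2 - 15*s + 9)

Working:
[1] reduce the parallel group D2, D3 -> (4*s^2 + 5*s - 9)/(2*s^2 + 9*s + 9)
[2] apply the feedback formula to D1, (D2+D3), which is the overall transfer function T(s) = C(s)/R(s) in lowest terms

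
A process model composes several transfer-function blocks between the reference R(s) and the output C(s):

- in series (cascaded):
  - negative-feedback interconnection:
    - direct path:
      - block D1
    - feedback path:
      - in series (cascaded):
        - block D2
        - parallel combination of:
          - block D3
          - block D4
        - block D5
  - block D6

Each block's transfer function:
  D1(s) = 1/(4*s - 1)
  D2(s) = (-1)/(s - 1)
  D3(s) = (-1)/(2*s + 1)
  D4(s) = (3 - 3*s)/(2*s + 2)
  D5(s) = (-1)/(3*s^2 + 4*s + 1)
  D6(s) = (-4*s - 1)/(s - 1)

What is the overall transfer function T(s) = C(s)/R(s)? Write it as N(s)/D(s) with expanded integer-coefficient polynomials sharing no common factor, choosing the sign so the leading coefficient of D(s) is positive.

Step 1. parallel reduction of D3, D4: (-6*s^2 + s + 1)/(4*s^2 + 6*s + 2)
Step 2. multiply D2, (D3+D4), D5 (series): (1 - 2*s)/(4*s^4 + 6*s^3 - 2*s^2 - 6*s - 2)
Step 3. apply the feedback formula to D1, (D2*(D3+D4)*D5): (4*s^4 + 6*s^3 - 2*s^2 - 6*s - 2)/(16*s^5 + 20*s^4 - 14*s^3 - 22*s^2 - 4*s + 3)
Step 4. series reduction of [D1/(1+D1*(D2*(D3+D4)*D5))], D6: this yields T(s), and no further normalization is needed

Answer: (-16*s^4 - 44*s^3 - 42*s^2 - 16*s - 2)/(16*s^5 + 20*s^4 - 14*s^3 - 22*s^2 - 4*s + 3)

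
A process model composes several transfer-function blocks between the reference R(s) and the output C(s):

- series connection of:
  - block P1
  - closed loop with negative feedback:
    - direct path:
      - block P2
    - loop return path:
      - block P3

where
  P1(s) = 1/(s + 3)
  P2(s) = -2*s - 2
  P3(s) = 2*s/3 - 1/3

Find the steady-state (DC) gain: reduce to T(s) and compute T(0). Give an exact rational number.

First reduce the diagram to T(s).

Step 1. close the feedback loop around P2, P3; result (6*s + 6)/(4*s^2 + 2*s - 5)
Step 2. multiply P1, [P2/(1+P2*P3)] (series); result (6*s + 6)/(4*s^3 + 14*s^2 + s - 15)
Evaluating the step-2 result (the overall T(s)) at s = 0 gives T(0) = 6/(-15) = -2/5.

Answer: -2/5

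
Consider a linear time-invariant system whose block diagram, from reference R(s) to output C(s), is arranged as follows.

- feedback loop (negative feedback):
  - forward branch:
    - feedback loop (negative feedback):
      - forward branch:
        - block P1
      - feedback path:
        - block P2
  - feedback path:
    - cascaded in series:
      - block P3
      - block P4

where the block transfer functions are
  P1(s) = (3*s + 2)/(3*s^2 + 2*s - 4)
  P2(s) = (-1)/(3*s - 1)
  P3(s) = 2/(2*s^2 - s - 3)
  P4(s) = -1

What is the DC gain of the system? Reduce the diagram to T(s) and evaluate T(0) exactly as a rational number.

Step 1. feedback reduction of P1, P2 -> (9*s^2 + 3*s - 2)/(9*s^3 + 3*s^2 - 17*s + 2)
Step 2. reduce the series chain P3, P4 -> (-2)/(2*s^2 - s - 3)
Step 3. close the feedback loop around [P1/(1+P1*P2)], (P3*P4) -> (18*s^4 - 3*s^3 - 34*s^2 - 7*s + 6)/(18*s^5 - 3*s^4 - 64*s^3 - 6*s^2 + 43*s - 2)
Step 3 gives the overall T(s). Then T(0) = 6/(-2) = -3.

Final answer: -3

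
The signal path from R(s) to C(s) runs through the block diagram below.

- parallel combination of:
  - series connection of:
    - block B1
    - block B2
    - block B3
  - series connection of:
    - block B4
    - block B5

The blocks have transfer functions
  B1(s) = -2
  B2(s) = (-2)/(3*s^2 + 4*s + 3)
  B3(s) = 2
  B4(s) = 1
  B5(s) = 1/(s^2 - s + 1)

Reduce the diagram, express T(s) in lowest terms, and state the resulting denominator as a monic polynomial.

Answer: s^4 + s^3/3 + 2*s^2/3 + s/3 + 1

Working:
(1) cascade B1, B2, B3 gives 8/(3*s^2 + 4*s + 3)
(2) reduce the series chain B4, B5 gives 1/(s^2 - s + 1)
(3) combine (B1*B2*B3), (B4*B5) in parallel gives (11*s^2 - 4*s + 11)/(3*s^4 + s^3 + 2*s^2 + s + 3)
T(s) is the step-3 result (common factors already cancelled). Leading coefficient of the denominator: 3. Divide through by 3 for the monic polynomial.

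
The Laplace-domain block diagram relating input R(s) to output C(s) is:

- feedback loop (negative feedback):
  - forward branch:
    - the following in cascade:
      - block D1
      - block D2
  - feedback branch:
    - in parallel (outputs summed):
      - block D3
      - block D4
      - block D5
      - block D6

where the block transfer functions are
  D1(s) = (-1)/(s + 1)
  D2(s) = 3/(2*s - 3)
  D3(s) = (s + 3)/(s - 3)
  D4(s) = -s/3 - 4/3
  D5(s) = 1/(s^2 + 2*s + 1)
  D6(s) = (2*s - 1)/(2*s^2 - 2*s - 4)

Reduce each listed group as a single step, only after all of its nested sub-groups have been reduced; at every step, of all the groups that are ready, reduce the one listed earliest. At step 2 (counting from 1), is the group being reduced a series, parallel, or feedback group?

(1) combine D1, D2 in series
(2) reduce the parallel group D3, D4, D5, D6
(3) collapse the loop ((D1*D2) forward, (D3+D4+D5+D6) return)
Step 2 collapses a parallel group.

Hence the answer: parallel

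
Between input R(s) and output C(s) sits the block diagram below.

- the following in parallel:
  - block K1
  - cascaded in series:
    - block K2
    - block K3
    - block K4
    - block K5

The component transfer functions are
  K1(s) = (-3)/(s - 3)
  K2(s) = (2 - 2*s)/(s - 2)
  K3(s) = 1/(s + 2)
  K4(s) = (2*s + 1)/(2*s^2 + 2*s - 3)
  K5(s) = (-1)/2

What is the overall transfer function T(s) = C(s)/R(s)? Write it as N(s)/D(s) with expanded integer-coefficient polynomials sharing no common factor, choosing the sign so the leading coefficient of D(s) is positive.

Reducing step by step:

1. combine K2, K3, K4, K5 in series = (2*s^2 - s - 1)/(2*s^4 + 2*s^3 - 11*s^2 - 8*s + 12)
2. sum the parallel branches K1, (K2*K3*K4*K5): this yields T(s), and no further normalization is needed

Answer: (-6*s^4 - 4*s^3 + 26*s^2 + 26*s - 33)/(2*s^5 - 4*s^4 - 17*s^3 + 25*s^2 + 36*s - 36)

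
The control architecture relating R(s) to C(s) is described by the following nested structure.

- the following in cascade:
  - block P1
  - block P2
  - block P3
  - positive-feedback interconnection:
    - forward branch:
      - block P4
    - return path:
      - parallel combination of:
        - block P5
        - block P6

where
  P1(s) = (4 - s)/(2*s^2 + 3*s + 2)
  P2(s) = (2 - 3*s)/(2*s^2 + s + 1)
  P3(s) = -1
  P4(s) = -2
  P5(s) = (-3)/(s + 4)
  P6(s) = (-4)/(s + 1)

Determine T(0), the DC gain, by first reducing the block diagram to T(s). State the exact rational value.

The answer is -16/17.

Reasoning:
[1] parallel reduction of P5, P6: (-7*s - 19)/(s^2 + 5*s + 4)
[2] collapse the loop (P4 forward, (P5+P6) return): (-2*s^2 - 10*s - 8)/(s^2 - 9*s - 34)
[3] multiply P1, P2, P3, [P4/(1-P4*(P5+P6))] (series): (6*s^4 + 2*s^3 - 100*s^2 - 32*s + 64)/(4*s^6 - 28*s^5 - 199*s^4 - 348*s^3 - 349*s^2 - 188*s - 68)
That last expression is T(s); at s = 0 only the constant terms survive, so T(0) = 64/(-68) = -16/17.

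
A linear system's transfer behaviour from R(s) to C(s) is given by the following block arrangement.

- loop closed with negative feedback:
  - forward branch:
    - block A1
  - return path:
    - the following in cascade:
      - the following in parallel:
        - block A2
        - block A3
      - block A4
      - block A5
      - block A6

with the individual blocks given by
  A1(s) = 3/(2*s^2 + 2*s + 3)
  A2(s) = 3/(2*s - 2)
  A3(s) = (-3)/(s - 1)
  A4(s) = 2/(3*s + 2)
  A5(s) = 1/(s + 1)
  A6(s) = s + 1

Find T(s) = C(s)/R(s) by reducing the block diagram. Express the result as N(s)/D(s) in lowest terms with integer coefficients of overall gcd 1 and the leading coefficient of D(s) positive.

Step 1. parallel reduction of A2, A3 -> (-3)/(2*s - 2)
Step 2. cascade (A2+A3), A4, A5, A6 -> (-3)/(3*s^2 - s - 2)
Step 3. collapse the loop (A1 forward, ((A2+A3)*A4*A5*A6) return), which is the overall transfer function T(s) = C(s)/R(s) in lowest terms

Therefore the answer is (9*s^2 - 3*s - 6)/(6*s^4 + 4*s^3 + 3*s^2 - 7*s - 15).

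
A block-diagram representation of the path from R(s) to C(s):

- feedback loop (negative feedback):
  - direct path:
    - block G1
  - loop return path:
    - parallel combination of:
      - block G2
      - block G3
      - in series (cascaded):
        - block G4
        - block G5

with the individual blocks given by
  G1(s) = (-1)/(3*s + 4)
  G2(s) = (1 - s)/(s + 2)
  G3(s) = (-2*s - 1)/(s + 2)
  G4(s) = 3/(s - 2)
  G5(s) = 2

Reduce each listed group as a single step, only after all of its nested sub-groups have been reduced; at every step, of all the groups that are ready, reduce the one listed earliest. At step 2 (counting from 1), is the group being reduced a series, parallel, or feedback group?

Answer: parallel

Working:
Step 1: combine G4, G5 in series
Step 2: add G2, G3, (G4*G5) (parallel)
Step 3: collapse the loop (G1 forward, (G2+G3+(G4*G5)) return)
The group at step 2 is a parallel group.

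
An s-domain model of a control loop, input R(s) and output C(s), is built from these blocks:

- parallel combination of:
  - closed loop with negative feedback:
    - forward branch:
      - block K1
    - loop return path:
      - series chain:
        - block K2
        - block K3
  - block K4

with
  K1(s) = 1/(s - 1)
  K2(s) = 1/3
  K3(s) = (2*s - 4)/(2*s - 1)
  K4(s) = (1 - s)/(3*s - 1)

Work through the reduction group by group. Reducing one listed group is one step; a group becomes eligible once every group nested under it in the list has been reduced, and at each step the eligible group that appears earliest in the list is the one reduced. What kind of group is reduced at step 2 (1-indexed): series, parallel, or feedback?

Answer: feedback

Working:
(1) series reduction of K2, K3
(2) reduce the feedback loop with forward K1 and return (K2*K3)
(3) sum the parallel branches [K1/(1+K1*(K2*K3))], K4
Step 2 collapses a feedback group.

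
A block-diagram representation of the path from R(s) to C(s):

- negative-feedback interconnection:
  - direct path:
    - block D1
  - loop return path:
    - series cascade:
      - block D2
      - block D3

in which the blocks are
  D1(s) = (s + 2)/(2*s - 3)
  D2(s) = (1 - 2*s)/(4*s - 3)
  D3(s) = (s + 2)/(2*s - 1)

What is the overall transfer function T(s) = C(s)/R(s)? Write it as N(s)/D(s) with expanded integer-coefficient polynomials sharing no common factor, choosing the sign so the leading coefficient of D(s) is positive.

Step 1. series reduction of D2, D3 -> (-s - 2)/(4*s - 3)
Step 2. collapse the loop (D1 forward, (D2*D3) return): this yields T(s), and no further normalization is needed

Therefore the answer is (4*s^2 + 5*s - 6)/(7*s^2 - 22*s + 5).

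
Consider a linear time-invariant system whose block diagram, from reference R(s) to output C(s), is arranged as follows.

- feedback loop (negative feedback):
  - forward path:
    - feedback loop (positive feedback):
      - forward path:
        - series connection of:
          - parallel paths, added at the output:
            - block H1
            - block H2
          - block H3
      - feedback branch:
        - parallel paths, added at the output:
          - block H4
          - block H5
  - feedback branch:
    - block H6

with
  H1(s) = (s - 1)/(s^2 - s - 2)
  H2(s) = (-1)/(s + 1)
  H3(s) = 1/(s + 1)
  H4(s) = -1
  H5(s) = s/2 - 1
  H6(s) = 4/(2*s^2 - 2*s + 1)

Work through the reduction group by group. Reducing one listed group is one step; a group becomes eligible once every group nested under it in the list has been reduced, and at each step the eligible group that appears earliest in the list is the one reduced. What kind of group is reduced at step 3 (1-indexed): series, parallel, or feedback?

Answer: parallel

Working:
Step 1: reduce the parallel group H1, H2
Step 2: reduce the series chain (H1+H2), H3
Step 3: reduce the parallel group H4, H5
Step 4: collapse the loop (((H1+H2)*H3) forward, (H4+H5) return)
Step 5: apply the feedback formula to [((H1+H2)*H3)/(1-((H1+H2)*H3)*(H4+H5))], H6
The group at step 3 is a parallel group.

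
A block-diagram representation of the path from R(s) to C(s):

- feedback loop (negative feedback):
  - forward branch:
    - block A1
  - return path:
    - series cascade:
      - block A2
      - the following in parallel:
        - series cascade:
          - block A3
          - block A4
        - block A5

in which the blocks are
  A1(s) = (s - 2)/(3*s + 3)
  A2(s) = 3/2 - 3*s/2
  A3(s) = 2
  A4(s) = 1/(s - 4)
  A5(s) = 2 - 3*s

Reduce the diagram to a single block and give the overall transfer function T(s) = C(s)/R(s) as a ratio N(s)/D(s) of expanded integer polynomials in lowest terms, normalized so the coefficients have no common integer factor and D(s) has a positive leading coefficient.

Answer: (2*s^2 - 12*s + 16)/(9*s^4 - 69*s^3 + 168*s^2 - 156*s + 12)

Working:
[1] reduce the series chain A3, A4, giving 2/(s - 4)
[2] parallel reduction of (A3*A4), A5, giving (-3*s^2 + 14*s - 6)/(s - 4)
[3] multiply A2, ((A3*A4)+A5) (series), giving (9*s^3 - 51*s^2 + 60*s - 18)/(2*s - 8)
[4] close the feedback loop around A1, (A2*((A3*A4)+A5)), which is the overall transfer function T(s) = C(s)/R(s) in lowest terms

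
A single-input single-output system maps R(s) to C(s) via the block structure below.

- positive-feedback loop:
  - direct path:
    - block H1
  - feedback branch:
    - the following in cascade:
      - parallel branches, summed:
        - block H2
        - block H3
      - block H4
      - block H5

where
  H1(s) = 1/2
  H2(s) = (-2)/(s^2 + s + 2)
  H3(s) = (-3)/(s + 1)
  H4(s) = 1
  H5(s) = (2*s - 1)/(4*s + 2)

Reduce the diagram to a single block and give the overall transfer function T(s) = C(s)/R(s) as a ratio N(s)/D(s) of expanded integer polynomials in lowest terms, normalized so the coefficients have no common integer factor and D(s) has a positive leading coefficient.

The answer is (4*s^4 + 10*s^3 + 16*s^2 + 14*s + 4)/(8*s^4 + 26*s^3 + 39*s^2 + 39*s).

Reasoning:
Step 1: reduce the parallel group H2, H3 = (-3*s^2 - 5*s - 8)/(s^3 + 2*s^2 + 3*s + 2)
Step 2: reduce the series chain (H2+H3), H4, H5 = (-6*s^3 - 7*s^2 - 11*s + 8)/(4*s^4 + 10*s^3 + 16*s^2 + 14*s + 4)
Step 3: reduce the feedback loop with forward H1 and return ((H2+H3)*H4*H5): this yields T(s), and no further normalization is needed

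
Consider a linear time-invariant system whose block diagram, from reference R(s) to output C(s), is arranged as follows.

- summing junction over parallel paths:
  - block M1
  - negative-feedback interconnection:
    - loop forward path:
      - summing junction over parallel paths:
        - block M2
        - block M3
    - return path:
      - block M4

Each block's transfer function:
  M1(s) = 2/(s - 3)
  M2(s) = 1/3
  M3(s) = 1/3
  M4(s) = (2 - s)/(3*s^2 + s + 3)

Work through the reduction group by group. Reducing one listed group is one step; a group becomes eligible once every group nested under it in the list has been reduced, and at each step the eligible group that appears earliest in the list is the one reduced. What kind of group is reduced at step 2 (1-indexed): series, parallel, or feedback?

The answer is feedback.

Reasoning:
(1) reduce the parallel group M2, M3
(2) apply the feedback formula to (M2+M3), M4
(3) parallel reduction of M1, [(M2+M3)/(1+(M2+M3)*M4)]
So the answer for step 2 is feedback.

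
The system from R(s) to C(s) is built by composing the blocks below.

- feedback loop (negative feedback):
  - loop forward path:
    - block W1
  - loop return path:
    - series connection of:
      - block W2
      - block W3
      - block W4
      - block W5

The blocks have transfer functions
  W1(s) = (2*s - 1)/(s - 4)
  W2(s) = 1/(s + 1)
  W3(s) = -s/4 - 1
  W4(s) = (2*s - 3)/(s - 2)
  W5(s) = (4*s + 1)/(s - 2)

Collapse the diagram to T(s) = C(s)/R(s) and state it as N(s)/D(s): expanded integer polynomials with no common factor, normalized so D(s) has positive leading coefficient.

The answer is (-8*s^4 + 28*s^3 - 12*s^2 - 32*s + 16)/(12*s^4 + 64*s^3 - 156*s^2 + 3*s + 76).

Reasoning:
Step 1: series reduction of W2, W3, W4, W5, giving (-8*s^3 - 22*s^2 + 43*s + 12)/(4*s^3 - 12*s^2 + 16)
Step 2: close the feedback loop around W1, (W2*W3*W4*W5), which is the overall transfer function T(s) = C(s)/R(s) in lowest terms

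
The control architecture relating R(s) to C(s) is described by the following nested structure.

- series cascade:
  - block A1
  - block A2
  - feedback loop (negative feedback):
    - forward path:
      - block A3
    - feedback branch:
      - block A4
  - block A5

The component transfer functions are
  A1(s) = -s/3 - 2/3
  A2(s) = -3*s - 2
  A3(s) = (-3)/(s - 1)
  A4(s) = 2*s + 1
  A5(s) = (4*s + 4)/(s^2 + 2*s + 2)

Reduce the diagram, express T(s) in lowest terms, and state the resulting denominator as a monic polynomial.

The answer is s^3 + 14*s^2/5 + 18*s/5 + 8/5.

Reasoning:
(1) apply the feedback formula to A3, A4, giving 3/(5*s + 4)
(2) combine A1, A2, [A3/(1+A3*A4)], A5 in series, giving (12*s^3 + 44*s^2 + 48*s + 16)/(5*s^3 + 14*s^2 + 18*s + 8)
Step 2 gives the fully reduced T(s), with no common factor left to cancel. The denominator's leading coefficient is 5, so divide each of its coefficients by 5 to get the monic form.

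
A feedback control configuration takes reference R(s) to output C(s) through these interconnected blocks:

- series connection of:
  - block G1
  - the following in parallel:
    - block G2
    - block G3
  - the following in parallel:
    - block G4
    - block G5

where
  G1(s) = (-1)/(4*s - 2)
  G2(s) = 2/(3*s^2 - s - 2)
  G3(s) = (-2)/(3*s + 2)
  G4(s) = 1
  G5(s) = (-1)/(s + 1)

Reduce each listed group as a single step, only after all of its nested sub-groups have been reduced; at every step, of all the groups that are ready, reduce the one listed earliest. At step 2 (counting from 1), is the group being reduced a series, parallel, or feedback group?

Answer: parallel

Working:
[1] parallel reduction of G2, G3
[2] sum the parallel branches G4, G5
[3] cascade G1, (G2+G3), (G4+G5)
The group at step 2 is a parallel group.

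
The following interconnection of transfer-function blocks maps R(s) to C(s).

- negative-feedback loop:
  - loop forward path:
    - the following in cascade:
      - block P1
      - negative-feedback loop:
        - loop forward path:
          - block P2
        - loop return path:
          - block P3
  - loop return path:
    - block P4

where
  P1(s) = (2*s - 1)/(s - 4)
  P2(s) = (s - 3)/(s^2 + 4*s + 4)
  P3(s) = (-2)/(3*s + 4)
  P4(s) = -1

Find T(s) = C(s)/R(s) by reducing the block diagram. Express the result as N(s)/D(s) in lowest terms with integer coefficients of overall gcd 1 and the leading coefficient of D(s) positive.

1. collapse the loop (P2 forward, P3 return) -> (3*s^2 - 5*s - 12)/(3*s^3 + 16*s^2 + 26*s + 22)
2. cascade P1, [P2/(1+P2*P3)] -> (6*s^3 - 13*s^2 - 19*s + 12)/(3*s^4 + 4*s^3 - 38*s^2 - 82*s - 88)
3. apply the feedback formula to (P1*[P2/(1+P2*P3)]), P4: this yields T(s), and no further normalization is needed

Answer: (6*s^3 - 13*s^2 - 19*s + 12)/(3*s^4 - 2*s^3 - 25*s^2 - 63*s - 100)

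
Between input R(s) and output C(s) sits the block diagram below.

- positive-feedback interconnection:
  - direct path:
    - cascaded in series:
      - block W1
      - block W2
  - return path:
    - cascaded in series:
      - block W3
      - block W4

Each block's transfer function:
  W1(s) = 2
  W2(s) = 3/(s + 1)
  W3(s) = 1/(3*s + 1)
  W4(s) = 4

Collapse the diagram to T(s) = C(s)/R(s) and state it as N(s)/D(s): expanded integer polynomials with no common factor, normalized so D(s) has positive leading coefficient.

Step 1: series reduction of W1, W2; result 6/(s + 1)
Step 2: combine W3, W4 in series; result 4/(3*s + 1)
Step 3: apply the feedback formula to (W1*W2), (W3*W4): this yields T(s), and no further normalization is needed

Answer: (18*s + 6)/(3*s^2 + 4*s - 23)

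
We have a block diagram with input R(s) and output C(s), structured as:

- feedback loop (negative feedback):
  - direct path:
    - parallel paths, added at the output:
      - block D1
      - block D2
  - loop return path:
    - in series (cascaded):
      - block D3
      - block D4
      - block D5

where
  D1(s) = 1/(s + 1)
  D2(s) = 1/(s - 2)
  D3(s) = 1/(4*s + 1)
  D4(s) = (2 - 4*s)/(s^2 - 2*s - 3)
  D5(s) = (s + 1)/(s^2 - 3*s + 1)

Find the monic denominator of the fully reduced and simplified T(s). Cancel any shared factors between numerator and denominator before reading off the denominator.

Step 1 - add D1, D2 (parallel); result (2*s - 1)/(s^2 - s - 2)
Step 2 - cascade D3, D4, D5; result (2 - 4*s)/(4*s^4 - 23*s^3 + 34*s^2 - 2*s - 3)
Step 3 - close the feedback loop around (D1+D2), (D3*D4*D5); result (8*s^5 - 50*s^4 + 91*s^3 - 38*s^2 - 4*s + 3)/(4*s^6 - 27*s^5 + 49*s^4 + 10*s^3 - 77*s^2 + 15*s + 4)
Step 3 gives the fully reduced T(s), with no common factor left to cancel. The denominator's leading coefficient is 4, so divide each of its coefficients by 4 to get the monic form.

Final answer: s^6 - 27*s^5/4 + 49*s^4/4 + 5*s^3/2 - 77*s^2/4 + 15*s/4 + 1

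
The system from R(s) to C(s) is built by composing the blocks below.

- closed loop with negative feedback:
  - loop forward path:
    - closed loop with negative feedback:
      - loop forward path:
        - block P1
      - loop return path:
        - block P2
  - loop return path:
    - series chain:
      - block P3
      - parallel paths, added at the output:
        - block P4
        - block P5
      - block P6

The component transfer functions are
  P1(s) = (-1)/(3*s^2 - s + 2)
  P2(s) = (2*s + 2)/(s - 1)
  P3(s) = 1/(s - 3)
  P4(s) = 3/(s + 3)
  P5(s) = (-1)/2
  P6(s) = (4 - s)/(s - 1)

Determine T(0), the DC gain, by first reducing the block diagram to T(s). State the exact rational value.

The answer is -3/10.

Reasoning:
Step 1 - close the feedback loop around P1, P2: (1 - s)/(3*s^3 - 4*s^2 + s - 4)
Step 2 - add P4, P5 (parallel): (3 - s)/(2*s + 6)
Step 3 - reduce the series chain P3, (P4+P5), P6: (s - 4)/(2*s^2 + 4*s - 6)
Step 4 - close the feedback loop around [P1/(1+P1*P2)], (P3*(P4+P5)*P6): (-2*s^2 - 4*s + 6)/(6*s^4 + 10*s^3 - 22*s^2 - 3*s - 20)
Evaluating the step-4 result (the overall T(s)) at s = 0 gives T(0) = 6/(-20) = -3/10.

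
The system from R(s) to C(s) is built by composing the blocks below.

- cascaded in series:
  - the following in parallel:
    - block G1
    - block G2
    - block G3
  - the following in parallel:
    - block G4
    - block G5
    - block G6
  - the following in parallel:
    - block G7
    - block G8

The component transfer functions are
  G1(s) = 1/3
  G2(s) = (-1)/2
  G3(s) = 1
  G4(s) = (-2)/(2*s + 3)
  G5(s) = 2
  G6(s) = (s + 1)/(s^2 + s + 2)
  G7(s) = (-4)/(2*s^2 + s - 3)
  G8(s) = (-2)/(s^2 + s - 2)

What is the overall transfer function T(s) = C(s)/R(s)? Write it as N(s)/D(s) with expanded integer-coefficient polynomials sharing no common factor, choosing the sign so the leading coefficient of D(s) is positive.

1. parallel reduction of G1, G2, G3 -> 5/6
2. add G4, G5, G6 (parallel) -> (4*s^3 + 10*s^2 + 17*s + 11)/(2*s^3 + 5*s^2 + 7*s + 6)
3. add G7, G8 (parallel) -> (-8*s - 14)/(2*s^3 + 5*s^2 - s - 6)
4. reduce the series chain (G1+G2+G3), (G4+G5+G6), (G7+G8) - this is the overall T(s), already in the required normalized form

Answer: (-80*s^4 - 340*s^3 - 690*s^2 - 815*s - 385)/(12*s^6 + 60*s^5 + 111*s^4 + 90*s^3 - 21*s^2 - 144*s - 108)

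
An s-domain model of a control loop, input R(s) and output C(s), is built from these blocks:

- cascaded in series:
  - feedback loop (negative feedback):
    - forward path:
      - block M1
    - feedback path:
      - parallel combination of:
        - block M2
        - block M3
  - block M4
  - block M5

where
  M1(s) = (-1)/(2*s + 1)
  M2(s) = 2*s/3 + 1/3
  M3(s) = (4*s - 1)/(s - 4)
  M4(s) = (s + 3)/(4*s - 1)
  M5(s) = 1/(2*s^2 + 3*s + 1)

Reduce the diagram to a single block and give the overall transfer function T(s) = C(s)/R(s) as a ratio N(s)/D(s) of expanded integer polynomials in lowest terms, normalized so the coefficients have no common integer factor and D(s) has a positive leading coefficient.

First reduce the diagram to T(s).

(1) sum the parallel branches M2, M3 = (2*s^2 + 5*s - 7)/(3*s - 12)
(2) collapse the loop (M1 forward, (M2+M3) return) = (12 - 3*s)/(4*s^2 - 26*s - 5)
(3) combine [M1/(1+M1*(M2+M3))], M4, M5 in series, which is the overall transfer function T(s) = C(s)/R(s) in lowest terms

Answer: (-3*s^2 + 3*s + 36)/(32*s^5 - 168*s^4 - 296*s^3 - 80*s^2 + 21*s + 5)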